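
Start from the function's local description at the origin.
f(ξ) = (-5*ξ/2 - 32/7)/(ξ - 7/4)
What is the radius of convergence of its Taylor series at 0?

The radius of convergence is 7/4.

Denominator factor (ξ - 7/4): pole of order 1 at 7/4, modulus 7/4.
The radius of convergence is the smallest modulus among the singular points: 7/4.


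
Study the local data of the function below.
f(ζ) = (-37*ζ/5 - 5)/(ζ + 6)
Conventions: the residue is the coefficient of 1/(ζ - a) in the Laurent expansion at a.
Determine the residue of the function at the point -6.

The residue is 197/5.

At the order-1 pole -6 set g(ζ) = (ζ - (-6))*f(ζ) = -37*ζ/5 - 5.
Simple pole: residue = g(a) at a = -6, which is 197/5.


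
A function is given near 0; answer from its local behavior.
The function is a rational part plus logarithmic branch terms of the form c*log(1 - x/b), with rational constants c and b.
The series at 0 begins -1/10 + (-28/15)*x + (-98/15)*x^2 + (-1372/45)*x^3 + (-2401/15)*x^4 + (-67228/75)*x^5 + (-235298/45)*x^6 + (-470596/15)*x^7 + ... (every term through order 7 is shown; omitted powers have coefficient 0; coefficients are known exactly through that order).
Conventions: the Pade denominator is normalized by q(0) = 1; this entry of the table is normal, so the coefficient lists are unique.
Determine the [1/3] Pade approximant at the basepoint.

The Pade approximant has numerator coefficients [-1/10, -7931/5160]; denominator coefficients [1, -567/172, -490/129, -2401/129].

Taylor coefficients needed (read off): a_0 = -1/10, a_1 = -28/15, a_2 = -98/15, a_3 = -1372/45, a_4 = -2401/15.
Write the denominator as Q(x) = 1 + q1*x + q2*x^2 + q3*x^3. Requiring Q*f - P = O(x^5) with deg P <= 1 kills the coefficients of x^2..x^4 in Q*f:
  x^2: a_2 + q1*a_1 + q2*a_0 = 0, i.e. -98/15 + (-28/15)*q1 + (-1/10)*q2 = 0.
  x^3: a_3 + q1*a_2 + q2*a_1 + q3*a_0 = 0, i.e. -1372/45 + (-98/15)*q1 + (-28/15)*q2 + (-1/10)*q3 = 0.
  x^4: a_4 + q1*a_3 + q2*a_2 + q3*a_1 = 0, i.e. -2401/15 + (-1372/45)*q1 + (-98/15)*q2 + (-28/15)*q3 = 0.
Solving this linear system: q1 = -567/172, q2 = -490/129, q3 = -2401/129.
The numerator is Q*f truncated at degree 1: P0 = a_0 = -1/10; P1 = a_1 + q1*a_0 = -7931/5160.


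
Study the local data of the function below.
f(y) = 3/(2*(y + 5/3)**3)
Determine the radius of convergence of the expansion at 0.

The radius of convergence is 5/3.

Denominator factor (y + 5/3)^3: pole of order 3 at -5/3, modulus 5/3.
The radius of convergence is the smallest modulus among the singular points: 5/3.


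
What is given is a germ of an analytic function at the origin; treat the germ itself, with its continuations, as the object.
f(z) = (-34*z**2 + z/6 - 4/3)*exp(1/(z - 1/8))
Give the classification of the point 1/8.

The exponent 1/(z - (1/8)) has a pole at 1/8, so exp(1/(z - (1/8))) takes every nonzero value near it: an essential singularity (not a pole of any order).

The point is an essential singularity.


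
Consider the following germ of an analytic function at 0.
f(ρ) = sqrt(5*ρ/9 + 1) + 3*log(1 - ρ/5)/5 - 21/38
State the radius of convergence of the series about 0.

The radius of convergence is 9/5.

Branch term (3/5)*log(1 - ρ/(5)): its argument vanishes at ρ = 5, a logarithmic branch point, modulus 5.
Branch term (1)*sqrt(1 - ρ/(-9/5)): its argument vanishes at ρ = -9/5, a square-root branch point, modulus 9/5.
The radius of convergence is the smallest modulus among the singular points: 9/5.


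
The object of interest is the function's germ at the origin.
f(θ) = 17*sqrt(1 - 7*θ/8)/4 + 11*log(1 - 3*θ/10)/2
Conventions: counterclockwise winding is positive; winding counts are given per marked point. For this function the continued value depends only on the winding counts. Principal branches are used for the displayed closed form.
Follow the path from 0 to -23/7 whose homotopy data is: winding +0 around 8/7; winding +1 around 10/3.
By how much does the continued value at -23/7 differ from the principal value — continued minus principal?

Continued minus principal equals (11)*pi*i.

The rational part is single-valued and drops out of the difference; each branch term changes only by its own monodromy.
(17/4)*sqrt(1 - θ/(8/7)): winding +0 is even, the square root returns to the same sheet, contribution 0.
(11/2)*log(1 - θ/(10/3)): each positive loop around 10/3 adds 2*pi*i to the log, so winding +1 contributes (11/2)*(1)*2*pi*i = (11)*pi*i.
Summing the contributions at θ = -23/7 gives (11)*pi*i.


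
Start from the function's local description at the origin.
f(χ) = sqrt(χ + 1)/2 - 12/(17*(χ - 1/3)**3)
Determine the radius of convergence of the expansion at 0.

The radius of convergence is 1/3.

Denominator factor (χ - 1/3)^3: pole of order 3 at 1/3, modulus 1/3.
Branch term (1/2)*sqrt(1 - χ/(-1)): its argument vanishes at χ = -1, a square-root branch point, modulus 1.
The radius of convergence is the smallest modulus among the singular points: 1/3.


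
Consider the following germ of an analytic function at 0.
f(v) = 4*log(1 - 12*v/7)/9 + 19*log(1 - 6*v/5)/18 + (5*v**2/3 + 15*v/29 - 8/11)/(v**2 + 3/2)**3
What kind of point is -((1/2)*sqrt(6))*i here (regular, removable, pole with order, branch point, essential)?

The denominator factor v**2 + 3/2 vanishes at -((1/2)*sqrt(6))*i and appears to the power 3; the numerator there equals (-71/22) - ((15/58)*sqrt(6))*i, nonzero, and no other factor vanishes.
The branch terms are analytic at this point.
Hence a pole whose order is the multiplicity, 3.

The point is a pole of order 3.


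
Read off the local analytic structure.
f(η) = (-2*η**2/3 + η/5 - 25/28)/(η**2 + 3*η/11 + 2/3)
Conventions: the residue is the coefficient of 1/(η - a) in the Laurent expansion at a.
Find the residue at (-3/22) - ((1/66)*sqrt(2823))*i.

The factor η**2 + 3*η/11 + 2/3 splits as (η - a)(η - a') with a = (-3/22) - ((1/66)*sqrt(2823))*i, a' = (-3/22) + ((1/66)*sqrt(2823))*i. At the order-1 pole a set g(η) = (η - a)*f(η) = [-2*η**2/3 + η/5 - 25/28] / (η - a').
Simple pole: residue = g(a) at a = (-3/22) - ((1/66)*sqrt(2823))*i, which is (21/110) - ((76303/13042260)*sqrt(2823))*i.

The residue is (21/110) - ((76303/13042260)*sqrt(2823))*i.


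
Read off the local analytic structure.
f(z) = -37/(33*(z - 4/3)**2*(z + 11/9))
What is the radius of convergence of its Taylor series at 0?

The radius of convergence is 11/9.

Denominator factor (z + 11/9): pole of order 1 at -11/9, modulus 11/9.
Denominator factor (z - 4/3)^2: pole of order 2 at 4/3, modulus 4/3.
The radius of convergence is the smallest modulus among the singular points: 11/9.


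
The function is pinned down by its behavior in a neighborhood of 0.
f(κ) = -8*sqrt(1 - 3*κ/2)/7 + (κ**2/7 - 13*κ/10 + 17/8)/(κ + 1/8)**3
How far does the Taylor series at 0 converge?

The radius of convergence is 1/8.

Denominator factor (κ + 1/8)^3: pole of order 3 at -1/8, modulus 1/8.
Branch term (-8/7)*sqrt(1 - κ/(2/3)): its argument vanishes at κ = 2/3, a square-root branch point, modulus 2/3.
The radius of convergence is the smallest modulus among the singular points: 1/8.


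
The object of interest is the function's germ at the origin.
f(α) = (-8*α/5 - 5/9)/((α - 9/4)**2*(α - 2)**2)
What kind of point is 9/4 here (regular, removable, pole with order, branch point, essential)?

The point is a pole of order 2.

The denominator factor α - 9/4 vanishes at 9/4 and appears to the power 2; the numerator there equals -187/45, nonzero, and no other factor vanishes.
Hence a pole whose order is the multiplicity, 2.


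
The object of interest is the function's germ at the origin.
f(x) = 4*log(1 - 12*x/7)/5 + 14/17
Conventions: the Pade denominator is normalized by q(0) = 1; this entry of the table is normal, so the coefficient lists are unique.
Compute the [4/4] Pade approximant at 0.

The Pade approximant has numerator coefficients [14/17, -2496/595, 27648/4165, -751104/204085, 732672/1428595]; denominator coefficients [1, -24/7, 1296/343, -3456/2401, 10368/84035].

Taylor coefficients needed (expand at 0): a_0 = 14/17, a_1 = -48/35, a_2 = -288/245, a_3 = -2304/1715, a_4 = -20736/12005, a_5 = -995328/420175, a_6 = -1990656/588245, a_7 = -143327232/28824005, a_8 = -214990848/28824005.
Write the denominator as Q(x) = 1 + q1*x + q2*x^2 + q3*x^3 + q4*x^4. Requiring Q*f - P = O(x^9) with deg P <= 4 kills the coefficients of x^5..x^8 in Q*f:
  x^5: a_5 + q1*a_4 + q2*a_3 + q3*a_2 + q4*a_1 = 0, i.e. -995328/420175 + (-20736/12005)*q1 + (-2304/1715)*q2 + (-288/245)*q3 + (-48/35)*q4 = 0.
  x^6: a_6 + q1*a_5 + q2*a_4 + q3*a_3 + q4*a_2 = 0, i.e. -1990656/588245 + (-995328/420175)*q1 + (-20736/12005)*q2 + (-2304/1715)*q3 + (-288/245)*q4 = 0.
  x^7: a_7 + q1*a_6 + q2*a_5 + q3*a_4 + q4*a_3 = 0, i.e. -143327232/28824005 + (-1990656/588245)*q1 + (-995328/420175)*q2 + (-20736/12005)*q3 + (-2304/1715)*q4 = 0.
  x^8: a_8 + q1*a_7 + q2*a_6 + q3*a_5 + q4*a_4 = 0, i.e. -214990848/28824005 + (-143327232/28824005)*q1 + (-1990656/588245)*q2 + (-995328/420175)*q3 + (-20736/12005)*q4 = 0.
Solving this linear system: q1 = -24/7, q2 = 1296/343, q3 = -3456/2401, q4 = 10368/84035.
The numerator is Q*f truncated at degree 4: P0 = a_0 = 14/17; P1 = a_1 + q1*a_0 = -2496/595; P2 = a_2 + q1*a_1 + q2*a_0 = 27648/4165; P3 = a_3 + q1*a_2 + q2*a_1 + q3*a_0 = -751104/204085; P4 = a_4 + q1*a_3 + q2*a_2 + q3*a_1 + q4*a_0 = 732672/1428595.


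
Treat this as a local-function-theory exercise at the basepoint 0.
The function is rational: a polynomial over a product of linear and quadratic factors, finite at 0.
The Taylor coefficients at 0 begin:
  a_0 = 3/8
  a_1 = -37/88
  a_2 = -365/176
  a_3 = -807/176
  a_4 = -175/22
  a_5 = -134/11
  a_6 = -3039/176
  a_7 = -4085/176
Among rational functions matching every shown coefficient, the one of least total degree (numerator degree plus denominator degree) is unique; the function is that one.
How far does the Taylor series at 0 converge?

The radius of convergence is 1.

No rational of total degree below 5 reproduces all 8 coefficients; solving the [2/3] Pade equations on them gives f(y) = (-5*y**2/16 + 17*y/11 - 3/8)/(y - 1)**3, whose expansion matches every shown term.
Denominator factor (y - 1)^3: pole of order 3 at 1, modulus 1.
The radius of convergence is the smallest modulus among the singular points: 1.


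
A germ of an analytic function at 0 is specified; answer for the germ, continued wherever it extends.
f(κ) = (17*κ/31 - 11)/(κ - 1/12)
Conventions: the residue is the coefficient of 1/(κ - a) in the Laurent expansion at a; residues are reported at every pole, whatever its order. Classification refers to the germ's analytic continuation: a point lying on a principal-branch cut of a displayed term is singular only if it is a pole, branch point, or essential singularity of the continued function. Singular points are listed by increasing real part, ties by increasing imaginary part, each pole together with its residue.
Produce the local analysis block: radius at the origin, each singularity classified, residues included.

Denominator factor (κ - 1/12): pole of order 1 at 1/12, modulus 1/12.
The radius of convergence is the smallest modulus among the singular points: 1/12.
At the order-1 pole 1/12 set g(κ) = (κ - (1/12))*f(κ) = 17*κ/31 - 11.
Simple pole: residue = g(a) at a = 1/12, which is -4075/372.

Radius of convergence at 0: 1/12.
At 1/12: a pole of order 1; residue -4075/372.


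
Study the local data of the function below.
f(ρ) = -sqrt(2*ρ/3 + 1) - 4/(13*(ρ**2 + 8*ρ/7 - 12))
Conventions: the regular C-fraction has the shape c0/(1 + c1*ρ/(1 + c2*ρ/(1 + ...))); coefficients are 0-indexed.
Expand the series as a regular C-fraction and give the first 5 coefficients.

The regular C-fraction coefficients are [-38/39, -271/798, 74199/144172, 11263409/241295148, 100433046337/263915900334].

Taylor coefficients (expand at 0): a_0 = -38/39, a_1 = -271/819, a_2 = 3985/68796, a_3 = -13067/722358, a_4 = 965311/121356144.
c0 = a_0 = -38/39. Peel one level at a time: if S = 1 + c*ρ/S' with S'(0) = 1, then c is the ρ-coefficient of S and S' = c*ρ/(S - 1).
S_1 = c0/f = 1 + (-271/798)*ρ + (24733/141512)*ρ^2 + ...; c1 = -271/798.
S_2 = c1*ρ/(S_1 - 1) = 1 + (74199/144172)*ρ + (-592811/24676176)*ρ^2 + ...; c2 = 74199/144172.
S_3 = c2*ρ/(S_2 - 1) = 1 + (11263409/241295148)*ρ + (-7041431293/396395395272)*ρ^2 + ...; c3 = 11263409/241295148.
S_4 = c3*ρ/(S_3 - 1) = 1 + (100433046337/263915900334)*ρ + ...; c4 = 100433046337/263915900334.


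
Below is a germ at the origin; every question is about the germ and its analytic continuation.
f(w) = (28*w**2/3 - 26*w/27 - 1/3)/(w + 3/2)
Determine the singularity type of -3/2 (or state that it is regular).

The denominator factor w + 3/2 vanishes at -3/2 and appears to the power 1; the numerator there equals 199/9, nonzero, and no other factor vanishes.
Hence a pole whose order is the multiplicity, 1.

The point is a pole of order 1.


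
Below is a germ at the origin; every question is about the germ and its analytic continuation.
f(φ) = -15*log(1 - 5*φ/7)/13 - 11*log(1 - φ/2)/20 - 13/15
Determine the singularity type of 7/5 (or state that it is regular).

The point is a logarithmic branch point.

The term (-15/13)*log(1 - φ/(7/5)) has argument 1 - 7/5/(7/5) = 0 at 7/5: a logarithmic (infinitely-sheeted) branch point; the remaining terms are analytic or single-valued there.


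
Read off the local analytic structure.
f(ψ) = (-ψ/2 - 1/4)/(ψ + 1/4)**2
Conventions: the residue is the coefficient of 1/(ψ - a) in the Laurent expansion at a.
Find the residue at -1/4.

The residue is -1/2.

At the order-2 pole -1/4 set g(ψ) = (ψ - (-1/4))^2*f(ψ) = -ψ/2 - 1/4.
Order-2 pole: residue = g'(a); g'(-1/4) = -1/2, so the residue is -1/2.


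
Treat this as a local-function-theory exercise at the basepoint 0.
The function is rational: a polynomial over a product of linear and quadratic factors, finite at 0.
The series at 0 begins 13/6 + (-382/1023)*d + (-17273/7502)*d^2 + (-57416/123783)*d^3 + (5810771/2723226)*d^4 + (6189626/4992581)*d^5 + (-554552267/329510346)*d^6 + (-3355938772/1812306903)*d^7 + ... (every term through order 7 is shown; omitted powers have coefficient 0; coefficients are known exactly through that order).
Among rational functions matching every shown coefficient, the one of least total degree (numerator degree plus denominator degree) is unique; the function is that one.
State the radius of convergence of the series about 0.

No rational of total degree below 3 reproduces all 8 coefficients; solving the [1/2] Pade equations on them gives f(d) = (13/6 - 36*d/31)/(d**2 - 4*d/11 + 1), whose expansion matches every shown term.
Denominator factor (d**2 - 4*d/11 + 1): discriminant -468/121, complex-conjugate roots (2/11) + ((3/11)*sqrt(13))*i and (2/11) - ((3/11)*sqrt(13))*i; poles of order 1, moduli 1 and 1.
The radius of convergence is the smallest modulus among the singular points: 1.

The radius of convergence is 1.


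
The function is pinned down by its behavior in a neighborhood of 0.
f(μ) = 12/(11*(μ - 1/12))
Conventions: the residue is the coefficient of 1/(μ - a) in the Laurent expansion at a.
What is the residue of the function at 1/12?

The residue is 12/11.

At the order-1 pole 1/12 set g(μ) = (μ - (1/12))*f(μ) = 12/11.
Simple pole: residue = g(a) at a = 1/12, which is 12/11.


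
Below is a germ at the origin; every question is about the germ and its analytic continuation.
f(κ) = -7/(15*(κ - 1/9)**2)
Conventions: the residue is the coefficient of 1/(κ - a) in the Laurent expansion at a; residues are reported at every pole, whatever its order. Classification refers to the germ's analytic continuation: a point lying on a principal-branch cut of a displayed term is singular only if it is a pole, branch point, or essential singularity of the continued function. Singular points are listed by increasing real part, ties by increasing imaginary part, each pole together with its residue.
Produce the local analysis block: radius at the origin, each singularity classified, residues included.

Denominator factor (κ - 1/9)^2: pole of order 2 at 1/9, modulus 1/9.
The radius of convergence is the smallest modulus among the singular points: 1/9.
At the order-2 pole 1/9 set g(κ) = (κ - (1/9))^2*f(κ) = -7/15.
Order-2 pole: residue = g'(a); g'(1/9) = 0, so the residue is 0.

Radius of convergence at 0: 1/9.
At 1/9: a pole of order 2; residue 0.


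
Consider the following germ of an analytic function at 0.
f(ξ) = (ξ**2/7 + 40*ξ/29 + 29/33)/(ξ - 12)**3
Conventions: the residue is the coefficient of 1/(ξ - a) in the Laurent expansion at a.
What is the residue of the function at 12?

At the order-3 pole 12 set g(ξ) = (ξ - (12))^3*f(ξ) = ξ**2/7 + 40*ξ/29 + 29/33.
Order-3 pole: residue = g''(a)/2; g''(12) = 2/7, so the residue is 1/7.

The residue is 1/7.


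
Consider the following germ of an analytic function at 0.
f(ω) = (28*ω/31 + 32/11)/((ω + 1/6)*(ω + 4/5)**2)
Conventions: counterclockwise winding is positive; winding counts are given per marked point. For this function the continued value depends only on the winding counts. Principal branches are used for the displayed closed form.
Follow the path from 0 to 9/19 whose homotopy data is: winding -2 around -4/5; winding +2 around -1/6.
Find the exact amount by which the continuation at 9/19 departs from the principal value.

The function is rational, hence single-valued: continuing it around any pole returns the same value, so the difference is 0.

Continued minus principal equals 0.


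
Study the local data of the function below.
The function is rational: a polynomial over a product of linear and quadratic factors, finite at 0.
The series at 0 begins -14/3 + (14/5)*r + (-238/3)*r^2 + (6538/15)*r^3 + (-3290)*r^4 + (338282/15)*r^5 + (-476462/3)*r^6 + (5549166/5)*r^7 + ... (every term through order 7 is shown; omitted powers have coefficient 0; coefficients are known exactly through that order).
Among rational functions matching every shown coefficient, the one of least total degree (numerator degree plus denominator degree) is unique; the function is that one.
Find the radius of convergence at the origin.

No rational of total degree below 3 reproduces all 8 coefficients; solving the [1/2] Pade equations on them gives f(r) = (22*r/15 + 1/3)/((r - 1/2)*(r + 1/7)), whose expansion matches every shown term.
Denominator factor (r - 1/2): pole of order 1 at 1/2, modulus 1/2.
Denominator factor (r + 1/7): pole of order 1 at -1/7, modulus 1/7.
The radius of convergence is the smallest modulus among the singular points: 1/7.

The radius of convergence is 1/7.


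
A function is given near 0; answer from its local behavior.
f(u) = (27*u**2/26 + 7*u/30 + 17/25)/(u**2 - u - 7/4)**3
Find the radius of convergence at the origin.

The radius of convergence is -1/2 + sqrt(2).

Denominator factor (u**2 - u - 7/4)^3: discriminant 8, real irrational roots 1/2 + sqrt(2) and 1/2 - sqrt(2); poles of order 3, moduli 1/2 + sqrt(2) and -1/2 + sqrt(2).
The radius of convergence is the smallest modulus among the singular points: -1/2 + sqrt(2).


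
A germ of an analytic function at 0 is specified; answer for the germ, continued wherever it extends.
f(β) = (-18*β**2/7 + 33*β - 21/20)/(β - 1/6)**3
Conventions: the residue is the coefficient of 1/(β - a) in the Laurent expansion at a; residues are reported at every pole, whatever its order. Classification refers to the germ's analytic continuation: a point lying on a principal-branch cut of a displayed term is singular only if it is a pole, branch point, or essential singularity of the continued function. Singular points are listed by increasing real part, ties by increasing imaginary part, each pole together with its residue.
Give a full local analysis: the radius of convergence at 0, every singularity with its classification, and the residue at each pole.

Radius of convergence at 0: 1/6.
At 1/6: a pole of order 3; residue -18/7.

Denominator factor (β - 1/6)^3: pole of order 3 at 1/6, modulus 1/6.
The radius of convergence is the smallest modulus among the singular points: 1/6.
At the order-3 pole 1/6 set g(β) = (β - (1/6))^3*f(β) = -18*β**2/7 + 33*β - 21/20.
Order-3 pole: residue = g''(a)/2; g''(1/6) = -36/7, so the residue is -18/7.


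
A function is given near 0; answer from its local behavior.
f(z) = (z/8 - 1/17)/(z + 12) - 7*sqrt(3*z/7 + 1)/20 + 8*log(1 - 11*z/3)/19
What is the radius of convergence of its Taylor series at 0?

Denominator factor (z + 12): pole of order 1 at -12, modulus 12.
Branch term (-7/20)*sqrt(1 - z/(-7/3)): its argument vanishes at z = -7/3, a square-root branch point, modulus 7/3.
Branch term (8/19)*log(1 - z/(3/11)): its argument vanishes at z = 3/11, a logarithmic branch point, modulus 3/11.
The radius of convergence is the smallest modulus among the singular points: 3/11.

The radius of convergence is 3/11.


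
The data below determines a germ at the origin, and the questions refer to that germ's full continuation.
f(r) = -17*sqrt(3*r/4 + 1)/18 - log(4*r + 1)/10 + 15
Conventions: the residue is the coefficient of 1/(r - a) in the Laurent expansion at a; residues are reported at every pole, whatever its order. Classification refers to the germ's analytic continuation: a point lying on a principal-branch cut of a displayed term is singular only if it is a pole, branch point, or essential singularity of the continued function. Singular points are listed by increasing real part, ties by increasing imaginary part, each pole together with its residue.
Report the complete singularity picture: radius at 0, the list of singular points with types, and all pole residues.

Radius of convergence at 0: 1/4.
At -4/3: an algebraic (square-root) branch point.
At -1/4: a logarithmic branch point.

Branch term (-1/10)*log(1 - r/(-1/4)): its argument vanishes at r = -1/4, a logarithmic branch point, modulus 1/4.
Branch term (-17/18)*sqrt(1 - r/(-4/3)): its argument vanishes at r = -4/3, a square-root branch point, modulus 4/3.
The radius of convergence is the smallest modulus among the singular points: 1/4.
List the singular points by increasing real part (a conjugate pair: the negative imaginary part first).


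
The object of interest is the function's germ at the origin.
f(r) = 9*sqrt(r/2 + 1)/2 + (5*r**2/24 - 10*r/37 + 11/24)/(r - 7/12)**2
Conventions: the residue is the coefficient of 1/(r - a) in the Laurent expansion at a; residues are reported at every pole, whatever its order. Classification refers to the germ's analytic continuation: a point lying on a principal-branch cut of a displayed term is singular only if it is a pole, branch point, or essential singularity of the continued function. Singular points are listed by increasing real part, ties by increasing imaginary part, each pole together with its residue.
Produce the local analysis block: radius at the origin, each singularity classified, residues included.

Radius of convergence at 0: 7/12.
At -2: an algebraic (square-root) branch point.
At 7/12: a pole of order 2; residue -145/5328.

Denominator factor (r - 7/12)^2: pole of order 2 at 7/12, modulus 7/12.
Branch term (9/2)*sqrt(1 - r/(-2)): its argument vanishes at r = -2, a square-root branch point, modulus 2.
The radius of convergence is the smallest modulus among the singular points: 7/12.
The branch term is analytic at 7/12 and contributes nothing to the residue; only the rational part matters.
At the order-2 pole 7/12 set g(r) = (r - (7/12))^2*(rational part) = 5*r**2/24 - 10*r/37 + 11/24.
Order-2 pole: residue = g'(a); g'(7/12) = -145/5328, so the residue is -145/5328.
List the singular points by increasing real part (a conjugate pair: the negative imaginary part first).


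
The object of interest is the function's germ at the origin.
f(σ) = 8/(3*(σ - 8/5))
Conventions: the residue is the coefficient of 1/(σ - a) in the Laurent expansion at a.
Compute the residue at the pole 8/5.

The residue is 8/3.

At the order-1 pole 8/5 set g(σ) = (σ - (8/5))*f(σ) = 8/3.
Simple pole: residue = g(a) at a = 8/5, which is 8/3.


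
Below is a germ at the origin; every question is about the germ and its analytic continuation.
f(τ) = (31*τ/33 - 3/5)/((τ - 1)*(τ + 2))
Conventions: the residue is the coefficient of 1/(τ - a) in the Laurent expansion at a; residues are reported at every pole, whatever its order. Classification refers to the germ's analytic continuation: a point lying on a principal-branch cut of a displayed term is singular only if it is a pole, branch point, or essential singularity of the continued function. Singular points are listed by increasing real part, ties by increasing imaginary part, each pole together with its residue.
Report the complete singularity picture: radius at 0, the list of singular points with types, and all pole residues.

Radius of convergence at 0: 1.
At -2: a pole of order 1; residue 409/495.
At 1: a pole of order 1; residue 56/495.

Denominator factor (τ + 2): pole of order 1 at -2, modulus 2.
Denominator factor (τ - 1): pole of order 1 at 1, modulus 1.
The radius of convergence is the smallest modulus among the singular points: 1.
At the order-1 pole -2 set g(τ) = (τ - (-2))*f(τ) = (31*τ/33 - 3/5)/(τ - 1).
Simple pole: residue = g(a) at a = -2, which is 409/495.
At the order-1 pole 1 set g(τ) = (τ - (1))*f(τ) = (31*τ/33 - 3/5)/(τ + 2).
Simple pole: residue = g(a) at a = 1, which is 56/495.
List the singular points by increasing real part (a conjugate pair: the negative imaginary part first).


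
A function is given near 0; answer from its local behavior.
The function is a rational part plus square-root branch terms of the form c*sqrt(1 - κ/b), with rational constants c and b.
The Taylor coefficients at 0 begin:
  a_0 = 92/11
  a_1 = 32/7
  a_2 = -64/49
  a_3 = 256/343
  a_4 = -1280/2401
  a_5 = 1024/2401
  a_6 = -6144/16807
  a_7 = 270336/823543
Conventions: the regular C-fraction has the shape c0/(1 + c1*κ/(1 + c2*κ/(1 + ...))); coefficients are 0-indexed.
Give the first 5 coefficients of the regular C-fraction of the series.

The regular C-fraction coefficients are [92/11, -88/161, 134/161, 46/469, 222/469].

Taylor coefficients (read off): a_0 = 92/11, a_1 = 32/7, a_2 = -64/49, a_3 = 256/343, a_4 = -1280/2401.
c0 = a_0 = 92/11. Peel one level at a time: if S = 1 + c*κ/S' with S'(0) = 1, then c is the κ-coefficient of S and S' = c*κ/(S - 1).
S_1 = c0/f = 1 + (-88/161)*κ + (11792/25921)*κ^2 + ...; c1 = -88/161.
S_2 = c1*κ/(S_1 - 1) = 1 + (134/161)*κ + (-4/49)*κ^2 + ...; c2 = 134/161.
S_3 = c2*κ/(S_2 - 1) = 1 + (46/469)*κ + (-10212/219961)*κ^2 + ...; c3 = 46/469.
S_4 = c3*κ/(S_3 - 1) = 1 + (222/469)*κ + ...; c4 = 222/469.


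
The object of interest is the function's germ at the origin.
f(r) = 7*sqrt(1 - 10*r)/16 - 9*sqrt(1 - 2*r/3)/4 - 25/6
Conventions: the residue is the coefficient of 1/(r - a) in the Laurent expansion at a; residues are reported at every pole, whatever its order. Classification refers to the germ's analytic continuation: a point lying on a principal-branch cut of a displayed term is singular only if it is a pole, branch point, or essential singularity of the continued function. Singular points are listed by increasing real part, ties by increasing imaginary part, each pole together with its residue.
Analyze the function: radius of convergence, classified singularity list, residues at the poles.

Radius of convergence at 0: 1/10.
At 1/10: an algebraic (square-root) branch point.
At 3/2: an algebraic (square-root) branch point.

Branch term (-9/4)*sqrt(1 - r/(3/2)): its argument vanishes at r = 3/2, a square-root branch point, modulus 3/2.
Branch term (7/16)*sqrt(1 - r/(1/10)): its argument vanishes at r = 1/10, a square-root branch point, modulus 1/10.
The radius of convergence is the smallest modulus among the singular points: 1/10.
List the singular points by increasing real part (a conjugate pair: the negative imaginary part first).


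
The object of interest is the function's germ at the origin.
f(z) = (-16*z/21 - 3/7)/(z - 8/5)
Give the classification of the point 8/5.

The denominator factor z - 8/5 vanishes at 8/5 and appears to the power 1; the numerator there equals -173/105, nonzero, and no other factor vanishes.
Hence a pole whose order is the multiplicity, 1.

The point is a pole of order 1.


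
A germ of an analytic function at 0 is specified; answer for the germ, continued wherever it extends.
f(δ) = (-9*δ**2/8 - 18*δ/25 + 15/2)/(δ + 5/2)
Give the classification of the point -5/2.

The denominator factor δ + 5/2 vanishes at -5/2 and appears to the power 1; the numerator there equals 363/160, nonzero, and no other factor vanishes.
Hence a pole whose order is the multiplicity, 1.

The point is a pole of order 1.


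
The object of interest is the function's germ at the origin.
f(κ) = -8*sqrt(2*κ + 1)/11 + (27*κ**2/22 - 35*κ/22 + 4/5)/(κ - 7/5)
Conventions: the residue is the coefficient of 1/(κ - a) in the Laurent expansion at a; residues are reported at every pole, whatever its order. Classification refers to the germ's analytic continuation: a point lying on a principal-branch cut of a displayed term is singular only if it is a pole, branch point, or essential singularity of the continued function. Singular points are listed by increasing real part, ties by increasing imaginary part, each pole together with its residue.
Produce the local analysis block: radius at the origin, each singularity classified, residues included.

Denominator factor (κ - 7/5): pole of order 1 at 7/5, modulus 7/5.
Branch term (-8/11)*sqrt(1 - κ/(-1/2)): its argument vanishes at κ = -1/2, a square-root branch point, modulus 1/2.
The radius of convergence is the smallest modulus among the singular points: 1/2.
The branch term is analytic at 7/5 and contributes nothing to the residue; only the rational part matters.
At the order-1 pole 7/5 set g(κ) = (κ - (7/5))*(rational part) = 27*κ**2/22 - 35*κ/22 + 4/5.
Simple pole: residue = g(a) at a = 7/5, which is 269/275.
List the singular points by increasing real part (a conjugate pair: the negative imaginary part first).

Radius of convergence at 0: 1/2.
At -1/2: an algebraic (square-root) branch point.
At 7/5: a pole of order 1; residue 269/275.


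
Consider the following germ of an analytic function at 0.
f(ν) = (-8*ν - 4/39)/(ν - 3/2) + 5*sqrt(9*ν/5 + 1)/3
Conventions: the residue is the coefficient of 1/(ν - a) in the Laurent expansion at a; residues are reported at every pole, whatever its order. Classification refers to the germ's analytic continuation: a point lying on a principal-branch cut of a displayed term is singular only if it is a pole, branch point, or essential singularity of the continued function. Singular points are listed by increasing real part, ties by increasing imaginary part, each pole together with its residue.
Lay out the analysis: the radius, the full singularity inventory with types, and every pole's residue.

Radius of convergence at 0: 5/9.
At -5/9: an algebraic (square-root) branch point.
At 3/2: a pole of order 1; residue -472/39.

Denominator factor (ν - 3/2): pole of order 1 at 3/2, modulus 3/2.
Branch term (5/3)*sqrt(1 - ν/(-5/9)): its argument vanishes at ν = -5/9, a square-root branch point, modulus 5/9.
The radius of convergence is the smallest modulus among the singular points: 5/9.
The branch term is analytic at 3/2 and contributes nothing to the residue; only the rational part matters.
At the order-1 pole 3/2 set g(ν) = (ν - (3/2))*(rational part) = -8*ν - 4/39.
Simple pole: residue = g(a) at a = 3/2, which is -472/39.
List the singular points by increasing real part (a conjugate pair: the negative imaginary part first).


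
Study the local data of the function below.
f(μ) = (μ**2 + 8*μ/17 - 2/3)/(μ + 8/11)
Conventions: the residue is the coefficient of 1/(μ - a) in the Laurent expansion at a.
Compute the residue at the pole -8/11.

The residue is -2962/6171.

At the order-1 pole -8/11 set g(μ) = (μ - (-8/11))*f(μ) = μ**2 + 8*μ/17 - 2/3.
Simple pole: residue = g(a) at a = -8/11, which is -2962/6171.


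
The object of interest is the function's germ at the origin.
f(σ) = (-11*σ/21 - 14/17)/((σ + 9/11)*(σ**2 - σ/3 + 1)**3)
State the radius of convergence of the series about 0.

The radius of convergence is 9/11.

Denominator factor (σ + 9/11): pole of order 1 at -9/11, modulus 9/11.
Denominator factor (σ**2 - σ/3 + 1)^3: discriminant -35/9, complex-conjugate roots (1/6) + ((1/6)*sqrt(35))*i and (1/6) - ((1/6)*sqrt(35))*i; poles of order 3, moduli 1 and 1.
The radius of convergence is the smallest modulus among the singular points: 9/11.


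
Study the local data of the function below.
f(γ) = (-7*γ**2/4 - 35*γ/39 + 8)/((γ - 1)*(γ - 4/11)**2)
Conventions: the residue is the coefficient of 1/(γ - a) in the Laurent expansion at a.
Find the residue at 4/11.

At the order-2 pole 4/11 set g(γ) = (γ - (4/11))^2*f(γ) = (-7*γ**2/4 - 35*γ/39 + 8)/(γ - 1).
Order-2 pole: residue = g'(a); g'(4/11) = -28603/1911, so the residue is -28603/1911.

The residue is -28603/1911.


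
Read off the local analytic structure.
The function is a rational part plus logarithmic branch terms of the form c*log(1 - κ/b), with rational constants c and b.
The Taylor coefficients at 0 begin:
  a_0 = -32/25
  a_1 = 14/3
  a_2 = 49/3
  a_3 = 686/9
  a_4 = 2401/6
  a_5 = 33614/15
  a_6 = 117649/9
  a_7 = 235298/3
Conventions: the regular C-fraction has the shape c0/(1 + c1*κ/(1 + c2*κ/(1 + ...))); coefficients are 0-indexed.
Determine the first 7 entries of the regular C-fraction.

Taylor coefficients (read off): a_0 = -32/25, a_1 = 14/3, a_2 = 49/3, a_3 = 686/9, a_4 = 2401/6, a_5 = 33614/15, a_6 = 117649/9.
c0 = a_0 = -32/25. Peel one level at a time: if S = 1 + c*κ/S' with S'(0) = 1, then c is the κ-coefficient of S and S' = c*κ/(S - 1).
S_1 = c0/f = 1 + (175/48)*κ + (60025/2304)*κ^2 + ...; c1 = 175/48.
S_2 = c1*κ/(S_1 - 1) = 1 + (-343/48)*κ + (-49/12)*κ^2 + ...; c2 = -343/48.
S_3 = c2*κ/(S_2 - 1) = 1 + (-4/7)*κ + (-82/49)*κ^2 + ...; c3 = -4/7.
S_4 = c3*κ/(S_3 - 1) = 1 + (-41/14)*κ + (-49/15)*κ^2 + ...; c4 = -41/14.
S_5 = c4*κ/(S_4 - 1) = 1 + (-686/615)*κ + (-1006019/378225)*κ^2 + ...; c5 = -686/615.
S_6 = c5*κ/(S_5 - 1) = 1 + (-2933/1230)*κ + ...; c6 = -2933/1230.

The regular C-fraction coefficients are [-32/25, 175/48, -343/48, -4/7, -41/14, -686/615, -2933/1230].


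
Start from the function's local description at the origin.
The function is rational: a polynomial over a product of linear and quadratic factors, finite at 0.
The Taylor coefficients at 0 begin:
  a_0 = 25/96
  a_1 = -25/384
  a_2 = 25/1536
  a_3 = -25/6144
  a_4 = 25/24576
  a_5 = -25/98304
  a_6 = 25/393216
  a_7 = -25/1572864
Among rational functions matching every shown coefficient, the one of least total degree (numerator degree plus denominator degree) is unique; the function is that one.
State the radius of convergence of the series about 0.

The radius of convergence is 4.

No rational of total degree below 1 reproduces all 8 coefficients; solving the [0/1] Pade equations on them gives f(x) = 25/(24*(x + 4)), whose expansion matches every shown term.
Denominator factor (x + 4): pole of order 1 at -4, modulus 4.
The radius of convergence is the smallest modulus among the singular points: 4.


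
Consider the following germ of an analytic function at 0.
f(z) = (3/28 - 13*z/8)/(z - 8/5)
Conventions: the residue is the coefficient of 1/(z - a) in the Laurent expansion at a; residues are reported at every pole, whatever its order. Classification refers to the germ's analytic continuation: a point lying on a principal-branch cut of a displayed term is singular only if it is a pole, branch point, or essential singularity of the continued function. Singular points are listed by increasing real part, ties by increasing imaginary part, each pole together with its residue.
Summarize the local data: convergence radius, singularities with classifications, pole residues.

Radius of convergence at 0: 8/5.
At 8/5: a pole of order 1; residue -349/140.

Denominator factor (z - 8/5): pole of order 1 at 8/5, modulus 8/5.
The radius of convergence is the smallest modulus among the singular points: 8/5.
At the order-1 pole 8/5 set g(z) = (z - (8/5))*f(z) = 3/28 - 13*z/8.
Simple pole: residue = g(a) at a = 8/5, which is -349/140.


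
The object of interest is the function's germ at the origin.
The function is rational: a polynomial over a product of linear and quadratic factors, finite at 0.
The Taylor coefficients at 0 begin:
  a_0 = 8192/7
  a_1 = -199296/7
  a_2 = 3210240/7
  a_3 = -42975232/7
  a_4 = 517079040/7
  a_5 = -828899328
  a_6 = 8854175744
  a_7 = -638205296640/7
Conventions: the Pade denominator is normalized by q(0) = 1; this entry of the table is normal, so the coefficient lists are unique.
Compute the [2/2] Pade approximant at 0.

The Pade approximant has numerator coefficients [8192/7, -19381687936/3873807, 155053503488/11621421]; denominator coefficients [1, 11097280/553401, 178263424/1660203].

Taylor coefficients needed (read off): a_0 = 8192/7, a_1 = -199296/7, a_2 = 3210240/7, a_3 = -42975232/7, a_4 = 517079040/7.
Write the denominator as Q(w) = 1 + q1*w + q2*w^2. Requiring Q*f - P = O(w^5) with deg P <= 2 kills the coefficients of w^3..w^4 in Q*f:
  w^3: a_3 + q1*a_2 + q2*a_1 = 0, i.e. -42975232/7 + (3210240/7)*q1 + (-199296/7)*q2 = 0.
  w^4: a_4 + q1*a_3 + q2*a_2 = 0, i.e. 517079040/7 + (-42975232/7)*q1 + (3210240/7)*q2 = 0.
Solving this linear system: q1 = 11097280/553401, q2 = 178263424/1660203.
The numerator is Q*f truncated at degree 2: P0 = a_0 = 8192/7; P1 = a_1 + q1*a_0 = -19381687936/3873807; P2 = a_2 + q1*a_1 + q2*a_0 = 155053503488/11621421.


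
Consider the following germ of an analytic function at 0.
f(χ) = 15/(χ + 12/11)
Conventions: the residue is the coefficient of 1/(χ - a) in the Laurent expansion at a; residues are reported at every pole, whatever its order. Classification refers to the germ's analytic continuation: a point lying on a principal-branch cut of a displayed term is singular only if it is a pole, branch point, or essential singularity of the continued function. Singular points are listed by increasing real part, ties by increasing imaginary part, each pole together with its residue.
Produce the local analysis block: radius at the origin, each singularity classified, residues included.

Radius of convergence at 0: 12/11.
At -12/11: a pole of order 1; residue 15.

Denominator factor (χ + 12/11): pole of order 1 at -12/11, modulus 12/11.
The radius of convergence is the smallest modulus among the singular points: 12/11.
At the order-1 pole -12/11 set g(χ) = (χ - (-12/11))*f(χ) = 15.
Simple pole: residue = g(a) at a = -12/11, which is 15.


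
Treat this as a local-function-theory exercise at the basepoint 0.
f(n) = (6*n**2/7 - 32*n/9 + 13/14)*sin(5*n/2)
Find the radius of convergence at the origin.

The radius of convergence is infinite.

The factor sin(5*n/2) is entire and contributes no finite singular point.
The polynomial part has no poles.
No finite singular points: the Taylor series at 0 converges everywhere.


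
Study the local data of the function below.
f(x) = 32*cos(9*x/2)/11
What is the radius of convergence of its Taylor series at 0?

The radius of convergence is infinite.

The factor cos(9*x/2) is entire and contributes no finite singular point.
The polynomial part has no poles.
No finite singular points: the Taylor series at 0 converges everywhere.


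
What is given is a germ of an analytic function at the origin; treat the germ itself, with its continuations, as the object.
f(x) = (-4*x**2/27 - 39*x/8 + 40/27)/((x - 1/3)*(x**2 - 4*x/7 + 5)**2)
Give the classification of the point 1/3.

The denominator factor x - 1/3 vanishes at 1/3 and appears to the power 1; the numerator there equals -311/1944, nonzero, and no other factor vanishes.
Hence a pole whose order is the multiplicity, 1.

The point is a pole of order 1.


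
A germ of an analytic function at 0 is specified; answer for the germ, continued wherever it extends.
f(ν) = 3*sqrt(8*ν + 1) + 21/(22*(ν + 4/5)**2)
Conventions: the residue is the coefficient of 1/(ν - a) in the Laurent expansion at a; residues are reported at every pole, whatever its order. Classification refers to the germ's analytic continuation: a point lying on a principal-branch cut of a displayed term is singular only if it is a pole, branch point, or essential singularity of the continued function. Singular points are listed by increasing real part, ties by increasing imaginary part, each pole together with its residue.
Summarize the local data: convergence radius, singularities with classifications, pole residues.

Denominator factor (ν + 4/5)^2: pole of order 2 at -4/5, modulus 4/5.
Branch term (3)*sqrt(1 - ν/(-1/8)): its argument vanishes at ν = -1/8, a square-root branch point, modulus 1/8.
The radius of convergence is the smallest modulus among the singular points: 1/8.
The branch term is analytic at -4/5 and contributes nothing to the residue; only the rational part matters.
At the order-2 pole -4/5 set g(ν) = (ν - (-4/5))^2*(rational part) = 21/22.
Order-2 pole: residue = g'(a); g'(-4/5) = 0, so the residue is 0.
List the singular points by increasing real part (a conjugate pair: the negative imaginary part first).

Radius of convergence at 0: 1/8.
At -4/5: a pole of order 2; residue 0.
At -1/8: an algebraic (square-root) branch point.
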